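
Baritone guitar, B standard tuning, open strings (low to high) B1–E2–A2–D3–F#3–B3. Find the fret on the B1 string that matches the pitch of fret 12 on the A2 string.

Fret 12 on A2 is MIDI 45 + 12 = 57 (A3). On the B1 string (open MIDI 35), that pitch is 57 − 35 = fret 22.

22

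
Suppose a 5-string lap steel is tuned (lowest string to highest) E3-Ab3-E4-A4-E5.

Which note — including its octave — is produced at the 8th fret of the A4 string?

The open A4 string plus 8 semitones: A–Bb–B–C–Db–D–Eb–E–F.
The walk passes from B into C once, so the octave number goes from 4 to 5.

F5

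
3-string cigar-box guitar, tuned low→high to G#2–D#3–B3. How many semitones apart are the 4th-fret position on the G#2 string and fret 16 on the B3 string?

27 semitones

G#2 at fret 4 → C3 (MIDI 48); B3 at fret 16 → D#5 (MIDI 75).
48 − 75 = -27, so the two pitches are 27 semitones apart, with D#5 the higher.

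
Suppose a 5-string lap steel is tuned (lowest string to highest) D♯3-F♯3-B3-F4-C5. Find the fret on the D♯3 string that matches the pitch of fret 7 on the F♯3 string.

10

Fret 7 on F♯3 is MIDI 54 + 7 = 61 (C♯4). On the D♯3 string (open MIDI 51), that pitch is 61 − 51 = fret 10.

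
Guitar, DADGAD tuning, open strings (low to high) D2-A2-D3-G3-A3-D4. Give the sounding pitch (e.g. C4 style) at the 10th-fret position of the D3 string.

D3 is MIDI 50. Adding 10 gives 60, which is C4.

C4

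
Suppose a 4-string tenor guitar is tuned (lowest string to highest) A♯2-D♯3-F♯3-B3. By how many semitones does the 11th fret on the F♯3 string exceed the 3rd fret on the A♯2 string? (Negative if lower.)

F♯3 at fret 11 → F4 (MIDI 65); A♯2 at fret 3 → C♯3 (MIDI 49).
65 − 49 = 16, so the two pitches are 16 semitones apart.

16 semitones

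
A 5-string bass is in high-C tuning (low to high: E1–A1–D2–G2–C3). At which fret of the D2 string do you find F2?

F2 is 3 semitones above the open D2 (D–D#–E–F), so it sits at fret 3.

3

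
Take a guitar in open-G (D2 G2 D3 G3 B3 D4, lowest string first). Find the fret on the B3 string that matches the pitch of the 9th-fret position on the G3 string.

5

G3 at fret 9 is G3 + 9 semitones = E4.
The open B3 string is 4 semitones above the open G3, so the same pitch on the B3 string lies at fret 9 − 4 = 5.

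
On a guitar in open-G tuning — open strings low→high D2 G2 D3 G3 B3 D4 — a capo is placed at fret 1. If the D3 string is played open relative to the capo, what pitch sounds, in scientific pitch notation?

D♯3

The capo raises the open D3 by 1 semitone to D♯3; fretting 0 more gives D3 + 1 + 0 = D3 + 1 semitone = D♯3.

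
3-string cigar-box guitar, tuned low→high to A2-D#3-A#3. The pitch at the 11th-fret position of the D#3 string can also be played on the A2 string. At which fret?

Fret 11 on D#3 is MIDI 51 + 11 = 62 (D4). On the A2 string (open MIDI 45), that pitch is 62 − 45 = fret 17.

17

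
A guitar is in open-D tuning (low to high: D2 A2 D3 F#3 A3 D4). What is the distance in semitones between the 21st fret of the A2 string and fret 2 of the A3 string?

7 semitones

A2 at fret 21 → F#4 (MIDI 66); A3 at fret 2 → B3 (MIDI 59).
66 − 59 = 7, so the two pitches are 7 semitones apart, with F#4 the higher.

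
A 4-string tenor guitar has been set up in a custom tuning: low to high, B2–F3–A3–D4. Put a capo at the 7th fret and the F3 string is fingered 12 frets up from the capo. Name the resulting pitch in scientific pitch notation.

C5

The capo raises the open F3 by 7 semitones to C4; fretting 12 more gives F3 + 7 + 12 = F3 + 19 semitones = C5.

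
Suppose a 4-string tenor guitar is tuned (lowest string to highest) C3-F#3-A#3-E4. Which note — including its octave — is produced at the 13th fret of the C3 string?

C#4

The open C3 string plus 13 semitones: C–C#–D–D#–…–B–C–C#.
The walk passes from B into C once, so the octave number goes from 3 to 4.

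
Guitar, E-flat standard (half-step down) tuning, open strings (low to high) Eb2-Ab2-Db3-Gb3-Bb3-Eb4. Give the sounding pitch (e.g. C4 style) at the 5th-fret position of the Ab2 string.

Db3

The open Ab2 string plus 5 semitones: Ab–A–Bb–B–C–Db.
The walk passes from B into C once, so the octave number goes from 2 to 3.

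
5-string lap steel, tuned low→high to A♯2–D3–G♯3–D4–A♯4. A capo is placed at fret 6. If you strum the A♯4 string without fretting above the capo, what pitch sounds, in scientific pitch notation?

The capo raises the open A♯4 by 6 semitones to E5; fretting 0 more gives A♯4 + 6 + 0 = A♯4 + 6 semitones = E5.

E5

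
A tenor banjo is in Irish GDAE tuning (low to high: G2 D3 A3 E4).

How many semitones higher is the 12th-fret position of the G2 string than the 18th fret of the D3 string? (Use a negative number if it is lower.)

-13 semitones

G2 at fret 12 → G3 (MIDI 55); D3 at fret 18 → G#4 (MIDI 68).
55 − 68 = -13, so the two pitches are 13 semitones apart.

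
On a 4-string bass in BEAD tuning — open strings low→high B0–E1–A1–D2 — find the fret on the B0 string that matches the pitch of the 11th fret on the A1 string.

21

Fret 11 on A1 is MIDI 33 + 11 = 44 (G#2). On the B0 string (open MIDI 23), that pitch is 44 − 23 = fret 21.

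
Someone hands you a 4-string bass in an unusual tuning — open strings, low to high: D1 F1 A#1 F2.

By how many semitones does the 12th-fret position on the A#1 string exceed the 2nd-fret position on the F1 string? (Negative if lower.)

15 semitones

A#1 at fret 12 → A#2 (MIDI 46); F1 at fret 2 → G1 (MIDI 31).
46 − 31 = 15, so the two pitches are 15 semitones apart.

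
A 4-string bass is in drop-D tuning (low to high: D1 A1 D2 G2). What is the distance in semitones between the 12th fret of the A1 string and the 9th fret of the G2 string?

7 semitones

A1 at fret 12 → A2 (MIDI 45); G2 at fret 9 → E3 (MIDI 52).
45 − 52 = -7, so the two pitches are 7 semitones apart, with E3 the higher.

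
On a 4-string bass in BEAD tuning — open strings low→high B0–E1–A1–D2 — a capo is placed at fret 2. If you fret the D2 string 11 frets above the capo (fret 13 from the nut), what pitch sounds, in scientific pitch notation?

D#3

The capo raises the open D2 by 2 semitones to E2; fretting 11 more gives D2 + 2 + 11 = D2 + 13 semitones = D#3.
(Also written Eb.)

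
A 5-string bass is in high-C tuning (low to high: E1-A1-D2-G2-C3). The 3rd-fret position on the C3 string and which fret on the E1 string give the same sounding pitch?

C3 at fret 3 is C3 + 3 semitones = D♯3.
The open E1 string is 20 semitones below the open C3, so the same pitch on the E1 string lies at fret 3 + 20 = 23.

23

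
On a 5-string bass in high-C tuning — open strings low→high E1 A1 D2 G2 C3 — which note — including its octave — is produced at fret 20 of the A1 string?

F3

Each fret is one semitone, so A1 + 20 = F3.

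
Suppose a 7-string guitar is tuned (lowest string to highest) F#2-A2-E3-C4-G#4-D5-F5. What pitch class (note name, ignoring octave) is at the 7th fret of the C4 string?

C4 is MIDI 60. Adding 7 gives 67; 67 mod 12 = 7, i.e. G.

G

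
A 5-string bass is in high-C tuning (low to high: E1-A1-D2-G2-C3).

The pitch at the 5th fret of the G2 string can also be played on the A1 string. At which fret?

Fret 5 on G2 is MIDI 43 + 5 = 48 (C3). On the A1 string (open MIDI 33), that pitch is 48 − 33 = fret 15.

15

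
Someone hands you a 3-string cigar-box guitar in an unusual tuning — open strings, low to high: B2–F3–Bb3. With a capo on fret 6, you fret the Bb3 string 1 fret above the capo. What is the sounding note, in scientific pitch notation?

F4

The capo raises the open Bb3 by 6 semitones to E4; fretting 1 more gives Bb3 + 6 + 1 = Bb3 + 7 semitones = F4.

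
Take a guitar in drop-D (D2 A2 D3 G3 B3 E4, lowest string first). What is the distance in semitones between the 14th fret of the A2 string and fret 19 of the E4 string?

A2 at fret 14 → B3 (MIDI 59); E4 at fret 19 → B5 (MIDI 83).
59 − 83 = -24, so the two pitches are 24 semitones apart, with B5 the higher.

24 semitones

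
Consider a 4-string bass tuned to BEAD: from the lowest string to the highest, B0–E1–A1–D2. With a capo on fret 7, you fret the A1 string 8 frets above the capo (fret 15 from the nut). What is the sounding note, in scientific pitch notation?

The capo raises the open A1 by 7 semitones to E2; fretting 8 more gives A1 + 7 + 8 = A1 + 15 semitones = C3.

C3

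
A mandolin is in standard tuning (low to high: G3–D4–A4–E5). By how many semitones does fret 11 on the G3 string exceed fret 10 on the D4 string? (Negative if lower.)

-6 semitones

G3 at fret 11 → F♯4 (MIDI 66); D4 at fret 10 → C5 (MIDI 72).
66 − 72 = -6, so the two pitches are 6 semitones apart.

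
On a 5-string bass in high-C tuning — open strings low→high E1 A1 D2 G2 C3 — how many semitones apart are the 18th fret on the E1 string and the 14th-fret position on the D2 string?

6 semitones

E1 at fret 18 → A#2 (MIDI 46); D2 at fret 14 → E3 (MIDI 52).
46 − 52 = -6, so the two pitches are 6 semitones apart, with E3 the higher.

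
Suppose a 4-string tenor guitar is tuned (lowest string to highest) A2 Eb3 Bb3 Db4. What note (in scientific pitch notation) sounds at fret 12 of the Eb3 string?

Eb3 is MIDI 51. Adding 12 gives 63, which is Eb4.
(Equivalently spelled D#4.)

Eb4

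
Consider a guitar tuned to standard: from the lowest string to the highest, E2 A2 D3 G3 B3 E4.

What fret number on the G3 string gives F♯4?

F♯4 is 11 semitones above the open G3 (G–G#–A–A#–…–E–F–F#), so it sits at fret 11.

11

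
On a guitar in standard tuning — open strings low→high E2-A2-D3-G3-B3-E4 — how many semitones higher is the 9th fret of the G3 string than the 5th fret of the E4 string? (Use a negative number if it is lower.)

-5 semitones

G3 at fret 9 → E4 (MIDI 64); E4 at fret 5 → A4 (MIDI 69).
64 − 69 = -5, so the two pitches are 5 semitones apart.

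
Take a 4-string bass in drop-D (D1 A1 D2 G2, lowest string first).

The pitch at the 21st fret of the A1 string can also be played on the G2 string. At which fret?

A1 at fret 21 is A1 + 21 semitones = F♯3.
The open G2 string is 10 semitones above the open A1, so the same pitch on the G2 string lies at fret 21 − 10 = 11.

11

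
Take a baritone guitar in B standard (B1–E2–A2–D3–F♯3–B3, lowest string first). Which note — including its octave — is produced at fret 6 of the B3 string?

F4

Each fret is one semitone, so B3 + 6 = F4.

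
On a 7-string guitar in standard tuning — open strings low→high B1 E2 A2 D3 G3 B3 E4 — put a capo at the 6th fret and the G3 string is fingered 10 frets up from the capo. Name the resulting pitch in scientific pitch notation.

The capo raises the open G3 by 6 semitones to C♯4; fretting 10 more gives G3 + 6 + 10 = G3 + 16 semitones = B4.

B4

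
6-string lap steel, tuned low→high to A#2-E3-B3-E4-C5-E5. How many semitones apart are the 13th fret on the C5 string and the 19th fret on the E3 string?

C5 at fret 13 → C#6 (MIDI 85); E3 at fret 19 → B4 (MIDI 71).
85 − 71 = 14, so the two pitches are 14 semitones apart, with C#6 the higher.

14 semitones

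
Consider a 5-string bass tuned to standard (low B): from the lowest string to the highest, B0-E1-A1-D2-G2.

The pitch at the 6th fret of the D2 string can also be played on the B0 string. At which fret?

D2 at fret 6 is D2 + 6 semitones = G#2.
The open B0 string is 15 semitones below the open D2, so the same pitch on the B0 string lies at fret 6 + 15 = 21.

21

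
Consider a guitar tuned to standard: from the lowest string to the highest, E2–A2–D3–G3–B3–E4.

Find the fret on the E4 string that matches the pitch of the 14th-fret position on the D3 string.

D3 at fret 14 is D3 + 14 semitones = E4.
The open E4 string is 14 semitones above the open D3, so the same pitch on the E4 string lies at fret 14 − 14 = 0.

0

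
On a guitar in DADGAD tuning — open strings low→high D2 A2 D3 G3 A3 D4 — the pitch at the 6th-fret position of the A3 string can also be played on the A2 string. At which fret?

A3 at fret 6 is A3 + 6 semitones = D♯4.
The open A2 string is 12 semitones below the open A3, so the same pitch on the A2 string lies at fret 6 + 12 = 18.

18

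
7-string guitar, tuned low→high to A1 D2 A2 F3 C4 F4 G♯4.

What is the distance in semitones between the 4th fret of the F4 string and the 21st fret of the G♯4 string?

F4 at fret 4 → A4 (MIDI 69); G♯4 at fret 21 → F6 (MIDI 89).
69 − 89 = -20, so the two pitches are 20 semitones apart, with F6 the higher.

20 semitones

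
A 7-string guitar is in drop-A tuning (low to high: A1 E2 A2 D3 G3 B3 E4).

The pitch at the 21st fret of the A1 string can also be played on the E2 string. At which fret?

Fret 21 on A1 is MIDI 33 + 21 = 54 (F#3). On the E2 string (open MIDI 40), that pitch is 54 − 40 = fret 14.

14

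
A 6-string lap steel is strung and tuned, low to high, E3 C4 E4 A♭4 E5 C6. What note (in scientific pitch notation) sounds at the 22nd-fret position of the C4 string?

The open C4 string plus 22 semitones: C–Db–D–Eb–…–Ab–A–Bb.
The walk passes from B into C once, so the octave number goes from 4 to 5.
(Equivalently spelled A♯5.)

B♭5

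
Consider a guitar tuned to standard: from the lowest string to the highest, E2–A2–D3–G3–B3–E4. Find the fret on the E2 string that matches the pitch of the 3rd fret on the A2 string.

8

Fret 3 on A2 is MIDI 45 + 3 = 48 (C3). On the E2 string (open MIDI 40), that pitch is 48 − 40 = fret 8.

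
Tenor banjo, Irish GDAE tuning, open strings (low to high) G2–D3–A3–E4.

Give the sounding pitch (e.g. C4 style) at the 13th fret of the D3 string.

Each fret is one semitone, so D3 + 13 = D#4.
(Equivalently spelled Eb4.)

D#4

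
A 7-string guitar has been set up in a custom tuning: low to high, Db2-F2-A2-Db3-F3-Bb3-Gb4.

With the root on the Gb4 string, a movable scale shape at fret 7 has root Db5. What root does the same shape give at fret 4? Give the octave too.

Bb4

Moving from fret 7 to fret 4 shifts the root by -3 semitones.
Db5 down 3 semitones is Bb4.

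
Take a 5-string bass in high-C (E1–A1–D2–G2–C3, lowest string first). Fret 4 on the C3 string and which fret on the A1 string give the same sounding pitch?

19

Fret 4 on C3 is MIDI 48 + 4 = 52 (E3). On the A1 string (open MIDI 33), that pitch is 52 − 33 = fret 19.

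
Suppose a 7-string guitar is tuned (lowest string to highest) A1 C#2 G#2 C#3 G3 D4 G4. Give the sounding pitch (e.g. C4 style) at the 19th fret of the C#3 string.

Each fret is one semitone, so C#3 + 19 = G#4.
(Equivalently spelled Ab4.)

G#4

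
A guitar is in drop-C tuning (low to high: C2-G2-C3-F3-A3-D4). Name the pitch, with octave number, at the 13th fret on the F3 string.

F#4

The open F3 string plus 13 semitones: F–F#–G–G#–…–E–F–F#.
The walk passes from B into C once, so the octave number goes from 3 to 4.
(Equivalently spelled Gb4.)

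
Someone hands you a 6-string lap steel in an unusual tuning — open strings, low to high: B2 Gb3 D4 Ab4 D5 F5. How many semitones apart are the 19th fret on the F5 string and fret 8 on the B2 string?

F5 at fret 19 → C7 (MIDI 96); B2 at fret 8 → G3 (MIDI 55).
96 − 55 = 41, so the two pitches are 41 semitones apart, with C7 the higher.

41 semitones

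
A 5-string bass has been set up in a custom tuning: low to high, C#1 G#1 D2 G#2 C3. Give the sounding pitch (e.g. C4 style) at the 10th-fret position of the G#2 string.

F#3

G#2 is MIDI 44. Adding 10 gives 54, which is F#3.
(Equivalently spelled Gb3.)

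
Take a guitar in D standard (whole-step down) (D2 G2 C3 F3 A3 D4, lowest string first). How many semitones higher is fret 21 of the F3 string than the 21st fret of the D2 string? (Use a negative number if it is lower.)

15 semitones

F3 at fret 21 → D5 (MIDI 74); D2 at fret 21 → B3 (MIDI 59).
74 − 59 = 15, so the two pitches are 15 semitones apart.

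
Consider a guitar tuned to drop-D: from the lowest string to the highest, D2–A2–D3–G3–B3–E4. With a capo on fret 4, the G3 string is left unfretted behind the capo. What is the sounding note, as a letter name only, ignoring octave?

The capo raises the open G3 by 4 semitones to B3; fretting 0 more gives G3 + 4 + 0 = G3 + 4 semitones, landing on B.

B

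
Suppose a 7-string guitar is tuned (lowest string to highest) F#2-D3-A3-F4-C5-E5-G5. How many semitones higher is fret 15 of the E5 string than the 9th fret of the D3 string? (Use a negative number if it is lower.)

E5 at fret 15 → G6 (MIDI 91); D3 at fret 9 → B3 (MIDI 59).
91 − 59 = 32, so the two pitches are 32 semitones apart.

32 semitones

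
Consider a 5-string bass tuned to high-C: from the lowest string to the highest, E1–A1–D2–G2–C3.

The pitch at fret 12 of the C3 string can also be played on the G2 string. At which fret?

Fret 12 on C3 is MIDI 48 + 12 = 60 (C4). On the G2 string (open MIDI 43), that pitch is 60 − 43 = fret 17.

17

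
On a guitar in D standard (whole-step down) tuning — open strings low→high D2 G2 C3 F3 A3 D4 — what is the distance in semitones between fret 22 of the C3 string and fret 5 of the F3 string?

12 semitones

C3 at fret 22 → A#4 (MIDI 70); F3 at fret 5 → A#3 (MIDI 58).
70 − 58 = 12, so the two pitches are 12 semitones apart, with A#4 the higher.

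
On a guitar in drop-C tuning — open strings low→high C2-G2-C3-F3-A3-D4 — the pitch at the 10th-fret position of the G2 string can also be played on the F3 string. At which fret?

Fret 10 on G2 is MIDI 43 + 10 = 53 (F3). On the F3 string (open MIDI 53), that pitch is 53 − 53 = fret 0.

0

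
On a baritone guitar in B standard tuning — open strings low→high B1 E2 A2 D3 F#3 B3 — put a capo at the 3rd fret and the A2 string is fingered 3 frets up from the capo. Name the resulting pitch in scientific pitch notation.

D#3

The capo raises the open A2 by 3 semitones to C3; fretting 3 more gives A2 + 3 + 3 = A2 + 6 semitones = D#3.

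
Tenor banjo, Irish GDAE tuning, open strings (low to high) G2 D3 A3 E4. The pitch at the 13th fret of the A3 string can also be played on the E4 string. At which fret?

6

A3 at fret 13 is A3 + 13 semitones = A#4.
The open E4 string is 7 semitones above the open A3, so the same pitch on the E4 string lies at fret 13 − 7 = 6.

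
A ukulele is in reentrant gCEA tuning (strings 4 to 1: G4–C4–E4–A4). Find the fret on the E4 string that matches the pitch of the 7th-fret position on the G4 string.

10

G4 at fret 7 is G4 + 7 semitones = D5.
The open E4 string is 3 semitones below the open G4, so the same pitch on the E4 string lies at fret 7 + 3 = 10.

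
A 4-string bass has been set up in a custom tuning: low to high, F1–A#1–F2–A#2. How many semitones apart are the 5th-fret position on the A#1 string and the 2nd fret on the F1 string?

8 semitones

A#1 at fret 5 → D#2 (MIDI 39); F1 at fret 2 → G1 (MIDI 31).
39 − 31 = 8, so the two pitches are 8 semitones apart, with D#2 the higher.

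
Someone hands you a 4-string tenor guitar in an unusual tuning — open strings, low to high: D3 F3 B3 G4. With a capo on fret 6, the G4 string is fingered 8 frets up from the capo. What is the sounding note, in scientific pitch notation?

The capo raises the open G4 by 6 semitones to D♭5; fretting 8 more gives G4 + 6 + 8 = G4 + 14 semitones = A5.

A5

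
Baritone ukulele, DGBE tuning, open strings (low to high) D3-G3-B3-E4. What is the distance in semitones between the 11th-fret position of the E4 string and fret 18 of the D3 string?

7 semitones

E4 at fret 11 → D♯5 (MIDI 75); D3 at fret 18 → G♯4 (MIDI 68).
75 − 68 = 7, so the two pitches are 7 semitones apart, with D♯5 the higher.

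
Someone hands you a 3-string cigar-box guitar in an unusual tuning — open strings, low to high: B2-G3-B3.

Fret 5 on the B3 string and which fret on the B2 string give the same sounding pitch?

B3 at fret 5 is B3 + 5 semitones = E4.
The open B2 string is 12 semitones below the open B3, so the same pitch on the B2 string lies at fret 5 + 12 = 17.

17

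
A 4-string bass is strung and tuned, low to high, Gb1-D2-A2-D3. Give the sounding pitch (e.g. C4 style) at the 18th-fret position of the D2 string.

Ab3

The open D2 string plus 18 semitones: D–Eb–E–F–…–Gb–G–Ab.
The walk passes from B into C once, so the octave number goes from 2 to 3.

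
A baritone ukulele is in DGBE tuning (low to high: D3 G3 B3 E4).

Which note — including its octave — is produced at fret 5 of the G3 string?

Each fret is one semitone, so G3 + 5 = C4.

C4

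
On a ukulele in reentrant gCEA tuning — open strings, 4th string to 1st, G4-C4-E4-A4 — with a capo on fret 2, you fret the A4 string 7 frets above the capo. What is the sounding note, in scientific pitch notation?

The capo raises the open A4 by 2 semitones to B4; fretting 7 more gives A4 + 2 + 7 = A4 + 9 semitones = F♯5.
(Also written G♭.)

F♯5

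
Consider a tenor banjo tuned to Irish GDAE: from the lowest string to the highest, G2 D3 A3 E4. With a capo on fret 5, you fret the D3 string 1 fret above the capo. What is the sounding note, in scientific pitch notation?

G#3

The capo raises the open D3 by 5 semitones to G3; fretting 1 more gives D3 + 5 + 1 = D3 + 6 semitones = G#3.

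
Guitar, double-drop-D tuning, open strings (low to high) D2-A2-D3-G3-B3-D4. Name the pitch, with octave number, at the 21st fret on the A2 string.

F#4

A2 is MIDI 45. Adding 21 gives 66, which is F#4.
(Equivalently spelled Gb4.)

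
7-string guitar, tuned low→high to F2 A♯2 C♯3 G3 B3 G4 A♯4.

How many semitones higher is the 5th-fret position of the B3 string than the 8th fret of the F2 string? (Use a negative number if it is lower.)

B3 at fret 5 → E4 (MIDI 64); F2 at fret 8 → C♯3 (MIDI 49).
64 − 49 = 15, so the two pitches are 15 semitones apart.

15 semitones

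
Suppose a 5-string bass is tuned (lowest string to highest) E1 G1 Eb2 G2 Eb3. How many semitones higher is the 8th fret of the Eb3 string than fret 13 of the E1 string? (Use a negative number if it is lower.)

Eb3 at fret 8 → B3 (MIDI 59); E1 at fret 13 → F2 (MIDI 41).
59 − 41 = 18, so the two pitches are 18 semitones apart.

18 semitones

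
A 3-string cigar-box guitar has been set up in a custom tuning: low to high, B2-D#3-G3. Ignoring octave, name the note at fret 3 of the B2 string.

D

The open B2 string plus 3 semitones: B–C–C#–D.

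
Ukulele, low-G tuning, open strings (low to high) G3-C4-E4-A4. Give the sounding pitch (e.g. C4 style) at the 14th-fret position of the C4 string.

D5

Each fret is one semitone, so C4 + 14 = D5.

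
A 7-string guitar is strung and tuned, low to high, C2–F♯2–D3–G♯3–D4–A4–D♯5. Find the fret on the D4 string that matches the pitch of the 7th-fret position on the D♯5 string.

D♯5 at fret 7 is D♯5 + 7 semitones = A♯5.
The open D4 string is 13 semitones below the open D♯5, so the same pitch on the D4 string lies at fret 7 + 13 = 20.

20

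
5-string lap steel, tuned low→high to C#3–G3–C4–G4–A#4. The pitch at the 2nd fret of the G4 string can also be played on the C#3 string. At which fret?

20

Fret 2 on G4 is MIDI 67 + 2 = 69 (A4). On the C#3 string (open MIDI 49), that pitch is 69 − 49 = fret 20.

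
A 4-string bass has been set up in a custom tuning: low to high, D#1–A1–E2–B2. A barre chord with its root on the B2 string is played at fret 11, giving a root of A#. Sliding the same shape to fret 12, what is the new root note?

B

Moving from fret 11 to fret 12 shifts the root by 1 semitone.
A# up 1 semitone is B.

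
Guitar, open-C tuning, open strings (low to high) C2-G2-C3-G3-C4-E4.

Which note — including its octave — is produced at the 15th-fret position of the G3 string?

A#4

The open G3 string plus 15 semitones: G–G#–A–A#–…–G#–A–A#.
The walk passes from B into C once, so the octave number goes from 3 to 4.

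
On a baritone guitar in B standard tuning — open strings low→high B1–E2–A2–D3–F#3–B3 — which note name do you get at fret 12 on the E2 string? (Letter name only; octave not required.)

E

E2 is MIDI 40. Adding 12 gives 52; 52 mod 12 = 4, i.e. E.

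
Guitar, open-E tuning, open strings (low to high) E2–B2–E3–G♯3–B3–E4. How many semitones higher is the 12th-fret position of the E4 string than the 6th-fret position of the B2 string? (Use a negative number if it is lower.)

E4 at fret 12 → E5 (MIDI 76); B2 at fret 6 → F3 (MIDI 53).
76 − 53 = 23, so the two pitches are 23 semitones apart.

23 semitones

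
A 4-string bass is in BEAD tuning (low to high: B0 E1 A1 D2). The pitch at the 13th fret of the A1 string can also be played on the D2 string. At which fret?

A1 at fret 13 is A1 + 13 semitones = A#2.
The open D2 string is 5 semitones above the open A1, so the same pitch on the D2 string lies at fret 13 − 5 = 8.

8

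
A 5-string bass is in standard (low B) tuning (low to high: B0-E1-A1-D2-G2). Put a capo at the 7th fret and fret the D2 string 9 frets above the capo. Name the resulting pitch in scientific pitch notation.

F#3

The capo raises the open D2 by 7 semitones to A2; fretting 9 more gives D2 + 7 + 9 = D2 + 16 semitones = F#3.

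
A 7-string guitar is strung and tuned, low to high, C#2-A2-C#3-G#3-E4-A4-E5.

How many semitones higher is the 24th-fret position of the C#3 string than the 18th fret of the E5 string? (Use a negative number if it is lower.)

C#3 at fret 24 → C#5 (MIDI 73); E5 at fret 18 → A#6 (MIDI 94).
73 − 94 = -21, so the two pitches are 21 semitones apart.

-21 semitones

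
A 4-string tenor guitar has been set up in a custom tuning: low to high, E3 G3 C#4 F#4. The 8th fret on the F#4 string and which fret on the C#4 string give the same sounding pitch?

Fret 8 on F#4 is MIDI 66 + 8 = 74 (D5). On the C#4 string (open MIDI 61), that pitch is 74 − 61 = fret 13.

13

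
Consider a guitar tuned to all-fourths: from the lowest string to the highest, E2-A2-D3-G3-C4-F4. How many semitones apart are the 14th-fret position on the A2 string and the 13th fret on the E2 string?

6 semitones

A2 at fret 14 → B3 (MIDI 59); E2 at fret 13 → F3 (MIDI 53).
59 − 53 = 6, so the two pitches are 6 semitones apart, with B3 the higher.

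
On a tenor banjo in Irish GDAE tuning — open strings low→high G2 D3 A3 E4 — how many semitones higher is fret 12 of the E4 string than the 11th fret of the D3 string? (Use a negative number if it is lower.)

15 semitones

E4 at fret 12 → E5 (MIDI 76); D3 at fret 11 → C#4 (MIDI 61).
76 − 61 = 15, so the two pitches are 15 semitones apart.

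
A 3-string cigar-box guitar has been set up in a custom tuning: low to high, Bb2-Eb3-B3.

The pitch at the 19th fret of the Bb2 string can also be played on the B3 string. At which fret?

Bb2 at fret 19 is Bb2 + 19 semitones = F4.
The open B3 string is 13 semitones above the open Bb2, so the same pitch on the B3 string lies at fret 19 − 13 = 6.

6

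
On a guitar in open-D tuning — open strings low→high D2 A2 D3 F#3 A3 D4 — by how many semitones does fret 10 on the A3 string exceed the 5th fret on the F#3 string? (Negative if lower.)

8 semitones

A3 at fret 10 → G4 (MIDI 67); F#3 at fret 5 → B3 (MIDI 59).
67 − 59 = 8, so the two pitches are 8 semitones apart.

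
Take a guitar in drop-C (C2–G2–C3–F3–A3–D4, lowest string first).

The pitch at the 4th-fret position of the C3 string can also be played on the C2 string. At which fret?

Fret 4 on C3 is MIDI 48 + 4 = 52 (E3). On the C2 string (open MIDI 36), that pitch is 52 − 36 = fret 16.

16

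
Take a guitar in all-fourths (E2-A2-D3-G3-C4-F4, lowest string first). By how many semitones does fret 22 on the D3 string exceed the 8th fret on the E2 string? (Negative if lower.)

24 semitones

D3 at fret 22 → C5 (MIDI 72); E2 at fret 8 → C3 (MIDI 48).
72 − 48 = 24, so the two pitches are 24 semitones apart.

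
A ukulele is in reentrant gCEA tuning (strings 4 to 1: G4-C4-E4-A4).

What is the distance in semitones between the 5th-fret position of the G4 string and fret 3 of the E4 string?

5 semitones

G4 at fret 5 → C5 (MIDI 72); E4 at fret 3 → G4 (MIDI 67).
72 − 67 = 5, so the two pitches are 5 semitones apart, with C5 the higher.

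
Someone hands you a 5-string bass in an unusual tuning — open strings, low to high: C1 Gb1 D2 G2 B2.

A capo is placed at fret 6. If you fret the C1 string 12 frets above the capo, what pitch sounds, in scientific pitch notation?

Gb2

The capo raises the open C1 by 6 semitones to Gb1; fretting 12 more gives C1 + 6 + 12 = C1 + 18 semitones = Gb2.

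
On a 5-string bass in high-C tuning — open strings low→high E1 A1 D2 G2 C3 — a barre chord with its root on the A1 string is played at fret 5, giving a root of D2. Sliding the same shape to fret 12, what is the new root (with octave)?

A2

Moving from fret 5 to fret 12 shifts the root by 7 semitones.
D2 up 7 semitones is A2.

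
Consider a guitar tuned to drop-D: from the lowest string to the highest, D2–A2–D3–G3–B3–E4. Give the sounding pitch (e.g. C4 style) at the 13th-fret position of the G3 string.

G3 is MIDI 55. Adding 13 gives 68, which is G#4.
(Equivalently spelled Ab4.)

G#4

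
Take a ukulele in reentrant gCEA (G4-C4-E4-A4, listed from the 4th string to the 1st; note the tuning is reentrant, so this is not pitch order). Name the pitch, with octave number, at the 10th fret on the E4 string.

D5

Each fret is one semitone, so E4 + 10 = D5.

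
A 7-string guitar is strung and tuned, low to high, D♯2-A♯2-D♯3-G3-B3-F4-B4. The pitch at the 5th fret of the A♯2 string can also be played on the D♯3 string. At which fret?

A♯2 at fret 5 is A♯2 + 5 semitones = D♯3.
The open D♯3 string is 5 semitones above the open A♯2, so the same pitch on the D♯3 string lies at fret 5 − 5 = 0.

0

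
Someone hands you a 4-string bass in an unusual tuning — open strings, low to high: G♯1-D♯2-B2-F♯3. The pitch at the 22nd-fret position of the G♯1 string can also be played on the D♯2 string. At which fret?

15

Fret 22 on G♯1 is MIDI 32 + 22 = 54 (F♯3). On the D♯2 string (open MIDI 39), that pitch is 54 − 39 = fret 15.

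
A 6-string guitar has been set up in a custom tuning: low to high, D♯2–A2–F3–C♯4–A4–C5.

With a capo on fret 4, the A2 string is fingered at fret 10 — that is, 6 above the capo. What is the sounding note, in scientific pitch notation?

The capo raises the open A2 by 4 semitones to C♯3; fretting 6 more gives A2 + 4 + 6 = A2 + 10 semitones = G3.

G3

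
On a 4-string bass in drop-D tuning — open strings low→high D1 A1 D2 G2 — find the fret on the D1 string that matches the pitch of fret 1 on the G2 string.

Fret 1 on G2 is MIDI 43 + 1 = 44 (G#2). On the D1 string (open MIDI 26), that pitch is 44 − 26 = fret 18.

18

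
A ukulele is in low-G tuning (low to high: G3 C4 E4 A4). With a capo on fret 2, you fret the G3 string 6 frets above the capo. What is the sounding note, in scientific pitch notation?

D♯4

The capo raises the open G3 by 2 semitones to A3; fretting 6 more gives G3 + 2 + 6 = G3 + 8 semitones = D♯4.
(Also written E♭.)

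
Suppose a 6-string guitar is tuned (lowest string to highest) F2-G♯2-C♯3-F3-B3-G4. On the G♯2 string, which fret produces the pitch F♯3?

F♯3 is 10 semitones above the open G♯2 (G#–A–A#–B–…–E–F–F#), so it sits at fret 10.

10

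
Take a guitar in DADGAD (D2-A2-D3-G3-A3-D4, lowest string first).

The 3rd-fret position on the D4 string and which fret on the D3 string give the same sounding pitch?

15

Fret 3 on D4 is MIDI 62 + 3 = 65 (F4). On the D3 string (open MIDI 50), that pitch is 65 − 50 = fret 15.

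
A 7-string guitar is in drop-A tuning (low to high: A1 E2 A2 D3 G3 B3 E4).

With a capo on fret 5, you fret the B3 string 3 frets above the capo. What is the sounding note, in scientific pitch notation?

The capo raises the open B3 by 5 semitones to E4; fretting 3 more gives B3 + 5 + 3 = B3 + 8 semitones = G4.

G4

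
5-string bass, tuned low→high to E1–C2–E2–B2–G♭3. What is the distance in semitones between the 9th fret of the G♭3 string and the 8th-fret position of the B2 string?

8 semitones

G♭3 at fret 9 → E♭4 (MIDI 63); B2 at fret 8 → G3 (MIDI 55).
63 − 55 = 8, so the two pitches are 8 semitones apart, with E♭4 the higher.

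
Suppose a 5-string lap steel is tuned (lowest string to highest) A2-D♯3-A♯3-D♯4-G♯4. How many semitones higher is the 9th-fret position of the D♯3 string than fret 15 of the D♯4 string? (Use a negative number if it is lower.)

-18 semitones

D♯3 at fret 9 → C4 (MIDI 60); D♯4 at fret 15 → F♯5 (MIDI 78).
60 − 78 = -18, so the two pitches are 18 semitones apart.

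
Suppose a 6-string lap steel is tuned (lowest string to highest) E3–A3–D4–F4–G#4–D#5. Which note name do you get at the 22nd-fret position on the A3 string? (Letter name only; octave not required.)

G

Each fret is one semitone, so A3 + 22 = G.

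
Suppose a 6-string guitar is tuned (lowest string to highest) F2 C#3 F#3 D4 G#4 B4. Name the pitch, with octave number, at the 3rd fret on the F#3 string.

A3

F#3 is MIDI 54. Adding 3 gives 57, which is A3.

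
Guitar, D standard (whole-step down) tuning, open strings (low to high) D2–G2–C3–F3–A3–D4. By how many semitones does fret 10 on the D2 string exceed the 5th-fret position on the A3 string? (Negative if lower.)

-14 semitones

D2 at fret 10 → C3 (MIDI 48); A3 at fret 5 → D4 (MIDI 62).
48 − 62 = -14, so the two pitches are 14 semitones apart.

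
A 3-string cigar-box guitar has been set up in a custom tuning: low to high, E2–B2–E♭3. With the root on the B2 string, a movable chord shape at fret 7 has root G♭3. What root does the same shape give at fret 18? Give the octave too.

F4

Moving from fret 7 to fret 18 shifts the root by 11 semitones.
G♭3 up 11 semitones is F4.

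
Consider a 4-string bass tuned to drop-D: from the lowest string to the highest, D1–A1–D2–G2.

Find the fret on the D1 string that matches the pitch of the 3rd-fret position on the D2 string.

Fret 3 on D2 is MIDI 38 + 3 = 41 (F2). On the D1 string (open MIDI 26), that pitch is 41 − 26 = fret 15.

15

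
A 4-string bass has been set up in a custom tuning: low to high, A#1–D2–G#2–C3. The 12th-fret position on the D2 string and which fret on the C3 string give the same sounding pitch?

D2 at fret 12 is D2 + 12 semitones = D3.
The open C3 string is 10 semitones above the open D2, so the same pitch on the C3 string lies at fret 12 − 10 = 2.

2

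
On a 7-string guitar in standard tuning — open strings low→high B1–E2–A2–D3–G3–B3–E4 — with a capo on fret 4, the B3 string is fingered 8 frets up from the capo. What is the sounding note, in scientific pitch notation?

B4

The capo raises the open B3 by 4 semitones to D#4; fretting 8 more gives B3 + 4 + 8 = B3 + 12 semitones = B4.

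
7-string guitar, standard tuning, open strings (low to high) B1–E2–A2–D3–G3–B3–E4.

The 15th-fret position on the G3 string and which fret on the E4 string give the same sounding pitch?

6

G3 at fret 15 is G3 + 15 semitones = A#4.
The open E4 string is 9 semitones above the open G3, so the same pitch on the E4 string lies at fret 15 − 9 = 6.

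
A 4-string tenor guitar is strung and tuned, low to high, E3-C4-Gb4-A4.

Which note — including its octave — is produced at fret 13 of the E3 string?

F4

The open E3 string plus 13 semitones: E–F–Gb–G–…–Eb–E–F.
The walk passes from B into C once, so the octave number goes from 3 to 4.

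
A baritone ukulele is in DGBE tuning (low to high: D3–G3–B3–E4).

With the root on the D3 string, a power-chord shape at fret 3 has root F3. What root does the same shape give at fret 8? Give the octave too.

Moving from fret 3 to fret 8 shifts the root by 5 semitones.
F3 up 5 semitones is A♯3.

A♯3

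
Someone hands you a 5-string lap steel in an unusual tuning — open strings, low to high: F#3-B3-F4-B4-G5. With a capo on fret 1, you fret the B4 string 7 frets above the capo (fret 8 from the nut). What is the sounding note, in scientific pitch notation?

The capo raises the open B4 by 1 semitone to C5; fretting 7 more gives B4 + 1 + 7 = B4 + 8 semitones = G5.

G5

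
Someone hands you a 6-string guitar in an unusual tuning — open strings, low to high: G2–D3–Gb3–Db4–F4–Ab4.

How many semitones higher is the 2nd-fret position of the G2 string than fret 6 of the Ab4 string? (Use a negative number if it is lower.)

G2 at fret 2 → A2 (MIDI 45); Ab4 at fret 6 → D5 (MIDI 74).
45 − 74 = -29, so the two pitches are 29 semitones apart.

-29 semitones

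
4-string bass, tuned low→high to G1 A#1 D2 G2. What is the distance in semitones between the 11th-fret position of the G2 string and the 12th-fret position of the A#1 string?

8 semitones

G2 at fret 11 → F#3 (MIDI 54); A#1 at fret 12 → A#2 (MIDI 46).
54 − 46 = 8, so the two pitches are 8 semitones apart, with F#3 the higher.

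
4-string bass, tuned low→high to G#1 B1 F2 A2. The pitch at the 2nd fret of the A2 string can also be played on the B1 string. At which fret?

A2 at fret 2 is A2 + 2 semitones = B2.
The open B1 string is 10 semitones below the open A2, so the same pitch on the B1 string lies at fret 2 + 10 = 12.

12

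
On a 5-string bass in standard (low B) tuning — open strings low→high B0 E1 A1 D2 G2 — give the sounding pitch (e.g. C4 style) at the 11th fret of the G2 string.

G2 is MIDI 43. Adding 11 gives 54, which is F#3.
(Equivalently spelled Gb3.)

F#3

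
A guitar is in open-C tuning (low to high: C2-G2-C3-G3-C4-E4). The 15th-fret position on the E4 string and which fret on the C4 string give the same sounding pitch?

19

E4 at fret 15 is E4 + 15 semitones = G5.
The open C4 string is 4 semitones below the open E4, so the same pitch on the C4 string lies at fret 15 + 4 = 19.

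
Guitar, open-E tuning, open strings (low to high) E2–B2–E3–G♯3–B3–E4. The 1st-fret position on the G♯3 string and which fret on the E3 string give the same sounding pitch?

5

Fret 1 on G♯3 is MIDI 56 + 1 = 57 (A3). On the E3 string (open MIDI 52), that pitch is 57 − 52 = fret 5.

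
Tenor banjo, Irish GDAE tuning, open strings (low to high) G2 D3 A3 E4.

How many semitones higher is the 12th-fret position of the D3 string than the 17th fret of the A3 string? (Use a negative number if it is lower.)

-12 semitones

D3 at fret 12 → D4 (MIDI 62); A3 at fret 17 → D5 (MIDI 74).
62 − 74 = -12, so the two pitches are 12 semitones apart.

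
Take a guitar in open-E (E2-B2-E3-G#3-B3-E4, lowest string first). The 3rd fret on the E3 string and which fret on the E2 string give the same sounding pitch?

15

Fret 3 on E3 is MIDI 52 + 3 = 55 (G3). On the E2 string (open MIDI 40), that pitch is 55 − 40 = fret 15.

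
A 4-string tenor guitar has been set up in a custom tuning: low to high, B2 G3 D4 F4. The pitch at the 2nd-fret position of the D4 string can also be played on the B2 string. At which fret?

17

Fret 2 on D4 is MIDI 62 + 2 = 64 (E4). On the B2 string (open MIDI 47), that pitch is 64 − 47 = fret 17.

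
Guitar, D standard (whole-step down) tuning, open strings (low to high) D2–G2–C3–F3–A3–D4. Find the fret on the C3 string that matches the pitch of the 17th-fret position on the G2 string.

G2 at fret 17 is G2 + 17 semitones = C4.
The open C3 string is 5 semitones above the open G2, so the same pitch on the C3 string lies at fret 17 − 5 = 12.

12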